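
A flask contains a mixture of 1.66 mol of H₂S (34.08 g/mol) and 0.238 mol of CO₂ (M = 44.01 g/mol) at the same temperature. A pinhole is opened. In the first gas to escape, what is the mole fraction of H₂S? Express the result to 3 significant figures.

0.888

The effusion rate of species i is ∝ p_i/√M_i ∝ n_i/√M_i.
Mole fraction of H₂S in the effusate = (n_H₂S/√M_H₂S) / (n_H₂S/√M_H₂S + n_CO₂/√M_CO₂)
= (1.66/√34.08) / (1.66/√34.08 + 0.238/√44.01) = 0.2844/(0.2844 + 0.03588) = 0.888.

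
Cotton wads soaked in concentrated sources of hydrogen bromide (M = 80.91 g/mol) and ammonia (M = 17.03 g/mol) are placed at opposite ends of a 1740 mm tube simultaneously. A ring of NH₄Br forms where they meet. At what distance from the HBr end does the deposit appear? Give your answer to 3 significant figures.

The fronts meet when d_HBr + d_NH₃ = L with d_HBr/d_NH₃ = √(M_NH₃/M_HBr) (Graham's law). Here √(M_NH₃/M_HBr) = √(17.03/80.91) = 0.4588.
With d_HBr + d_NH₃ = 1740 mm, d_NH₃ = 1740/(1 + 0.4588) = 1193 mm.
d_HBr = 1740 − 1193 = 547 mm.

547 mm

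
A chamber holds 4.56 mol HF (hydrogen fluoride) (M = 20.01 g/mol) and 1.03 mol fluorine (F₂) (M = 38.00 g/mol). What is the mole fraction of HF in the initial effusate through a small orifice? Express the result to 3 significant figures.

Effusion rate of each component ∝ n_i/√M_i (partial pressure × 1/√M).
x_HF(eff) = (n_HF/√M_HF) / (n_HF/√M_HF + n_F₂/√M_F₂)
= (4.56/√20.01) / (4.56/√20.01 + 1.03/√38.00) = 1.019/(1.019 + 0.1671) = 0.859.

0.859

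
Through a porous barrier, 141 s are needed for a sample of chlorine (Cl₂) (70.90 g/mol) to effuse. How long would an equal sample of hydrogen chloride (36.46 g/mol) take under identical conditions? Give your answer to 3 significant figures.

From Graham's law, t_HCl/t_Cl₂ = √(M_HCl/M_Cl₂) = √(36.46/70.90) = √0.5142 = 0.7171.
So the time for HCl is 141 × 0.7171 = 101 s.

101 s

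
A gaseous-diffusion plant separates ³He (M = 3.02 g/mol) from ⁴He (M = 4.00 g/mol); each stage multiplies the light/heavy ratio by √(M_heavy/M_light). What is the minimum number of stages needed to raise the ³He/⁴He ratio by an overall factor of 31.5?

25

With α = √(4.00/3.02) per stage, ln α = ½ ln(1.32450) = 0.1405.
Need α^N ≥ 31.5 ⇒ N ≥ ln(31.5) / ln α = 3.450 / 0.1405 = 24.55.
Rounding up, N = 25 stages.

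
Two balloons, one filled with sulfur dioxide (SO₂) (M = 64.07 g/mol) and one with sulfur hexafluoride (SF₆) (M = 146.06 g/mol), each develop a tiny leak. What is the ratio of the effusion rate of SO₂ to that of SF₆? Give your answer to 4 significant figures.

Graham's law gives rate_SO₂/rate_SF₆ = √(M_SF₆/M_SO₂) = √(146.06/64.07) = √2.280 = 1.510.

1.510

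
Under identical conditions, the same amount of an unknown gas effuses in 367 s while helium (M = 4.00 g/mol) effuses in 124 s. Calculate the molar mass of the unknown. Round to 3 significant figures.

Using Graham's law: t_X/t_He = √(M_X/M_He).
367/124 = 2.960 = √(M_X/4.00)
M_X = 4.00 × 2.960² = 4.00 × 8.760 = 35.0 g/mol

35.0 g/mol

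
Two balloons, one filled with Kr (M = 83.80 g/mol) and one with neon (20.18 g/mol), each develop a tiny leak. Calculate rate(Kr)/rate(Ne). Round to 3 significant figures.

From Graham's law, rate_Kr/rate_Ne = √(M_Ne/M_Kr) = √(20.18/83.80) = √0.2408 = 0.491.

0.491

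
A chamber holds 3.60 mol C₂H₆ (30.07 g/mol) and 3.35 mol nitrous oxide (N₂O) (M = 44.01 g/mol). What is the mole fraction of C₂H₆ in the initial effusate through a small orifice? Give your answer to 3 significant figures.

Effusion rate of each component ∝ n_i/√M_i (partial pressure × 1/√M).
Mole fraction of C₂H₆ in the effusate = (n_C₂H₆/√M_C₂H₆) / (n_C₂H₆/√M_C₂H₆ + n_N₂O/√M_N₂O)
= (3.60/√30.07) / (3.60/√30.07 + 3.35/√44.01) = 0.6565/(0.6565 + 0.5050) = 0.565.

0.565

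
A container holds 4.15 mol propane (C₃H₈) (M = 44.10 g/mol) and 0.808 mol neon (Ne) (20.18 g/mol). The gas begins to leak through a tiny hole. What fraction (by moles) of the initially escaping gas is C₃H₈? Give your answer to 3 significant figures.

Rate_i ∝ x_i/√M_i (Graham's law weighted by mole fraction), so the effusate composition follows n_i/√M_i.
So x_C₃H₈ in the escaping gas = (n_C₃H₈/√M_C₃H₈) / Σ(n_i/√M_i)
= (4.15/√44.10) / (4.15/√44.10 + 0.808/√20.18) = 0.6249/(0.6249 + 0.1799) = 0.777.

0.777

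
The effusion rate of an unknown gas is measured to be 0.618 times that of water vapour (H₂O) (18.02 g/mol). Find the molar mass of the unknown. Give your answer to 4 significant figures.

From Graham's law, rate_X/rate_H₂O = √(M_H₂O/M_X).
0.618 = √(18.02/M_X)
M_X = 18.02 / 0.618² = 18.02 / 0.3819 = 47.18 g/mol

47.18 g/mol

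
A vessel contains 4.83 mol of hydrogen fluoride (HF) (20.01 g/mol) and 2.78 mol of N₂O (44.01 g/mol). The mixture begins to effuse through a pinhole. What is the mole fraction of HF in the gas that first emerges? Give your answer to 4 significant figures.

0.7204

Rate_i ∝ x_i/√M_i (Graham's law weighted by mole fraction), so the effusate composition follows n_i/√M_i.
So x_HF in the escaping gas = (n_HF/√M_HF) / Σ(n_i/√M_i)
= (4.83/√20.01) / (4.83/√20.01 + 2.78/√44.01) = 1.080/(1.080 + 0.4191) = 0.7204.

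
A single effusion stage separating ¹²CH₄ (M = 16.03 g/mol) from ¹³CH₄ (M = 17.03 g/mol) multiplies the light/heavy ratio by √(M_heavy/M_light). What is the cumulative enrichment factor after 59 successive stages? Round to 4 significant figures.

Overall factor = α^59 with α = √(17.03/16.03), i.e. (17.03/16.03)^(59/2).
= 1.06238^(59/2) = 5.961.

5.961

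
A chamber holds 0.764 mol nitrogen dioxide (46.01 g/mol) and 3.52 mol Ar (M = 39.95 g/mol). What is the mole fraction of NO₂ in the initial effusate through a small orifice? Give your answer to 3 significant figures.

0.168

Effusion rate of each component ∝ n_i/√M_i (partial pressure × 1/√M).
So x_NO₂ in the escaping gas = (n_NO₂/√M_NO₂) / Σ(n_i/√M_i)
= (0.764/√46.01) / (0.764/√46.01 + 3.52/√39.95) = 0.1126/(0.1126 + 0.5569) = 0.168.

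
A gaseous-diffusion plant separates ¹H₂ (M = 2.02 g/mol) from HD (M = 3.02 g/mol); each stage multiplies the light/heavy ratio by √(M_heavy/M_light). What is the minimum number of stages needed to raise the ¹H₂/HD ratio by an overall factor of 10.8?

Per stage α = (3.02/2.02)^(1/2) = 1.49505^0.5, giving ln α = 0.2011.
Need α^N ≥ 10.8 ⇒ N ≥ ln(10.8) / ln α = 2.380 / 0.2011 = 11.83.
Rounding up, N = 12 stages.

12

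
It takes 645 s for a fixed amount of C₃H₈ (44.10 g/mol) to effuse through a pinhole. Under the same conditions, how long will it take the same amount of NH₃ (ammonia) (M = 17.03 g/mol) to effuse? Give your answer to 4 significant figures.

400.8 s

From Graham's law, t_NH₃/t_C₃H₈ = √(M_NH₃/M_C₃H₈) = √(17.03/44.10) = √0.3862 = 0.6214.
So the time for NH₃ is 645 × 0.6214 = 400.8 s.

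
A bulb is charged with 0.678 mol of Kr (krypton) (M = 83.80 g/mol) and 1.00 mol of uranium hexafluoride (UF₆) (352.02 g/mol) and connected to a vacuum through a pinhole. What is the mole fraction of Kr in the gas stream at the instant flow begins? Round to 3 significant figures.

Each component's effusion rate ∝ (its partial pressure)·(1/√M) ∝ n_i/√M_i.
x_Kr(eff) = (n_Kr/√M_Kr) / (n_Kr/√M_Kr + n_UF₆/√M_UF₆)
= (0.678/√83.80) / (0.678/√83.80 + 1.00/√352.02) = 0.07406/(0.07406 + 0.05330) = 0.582.

0.582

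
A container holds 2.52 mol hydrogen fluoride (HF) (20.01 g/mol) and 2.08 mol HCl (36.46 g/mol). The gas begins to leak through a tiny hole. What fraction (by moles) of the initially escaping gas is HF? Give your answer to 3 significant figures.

0.621

Rate_i ∝ x_i/√M_i (Graham's law weighted by mole fraction), so the effusate composition follows n_i/√M_i.
Mole fraction of HF in the effusate = (n_HF/√M_HF) / (n_HF/√M_HF + n_HCl/√M_HCl)
= (2.52/√20.01) / (2.52/√20.01 + 2.08/√36.46) = 0.5633/(0.5633 + 0.3445) = 0.621.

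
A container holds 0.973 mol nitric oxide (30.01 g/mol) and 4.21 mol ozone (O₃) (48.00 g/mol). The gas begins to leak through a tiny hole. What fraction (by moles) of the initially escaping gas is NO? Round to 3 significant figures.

The effusion rate of species i is ∝ p_i/√M_i ∝ n_i/√M_i.
So x_NO in the escaping gas = (n_NO/√M_NO) / Σ(n_i/√M_i)
= (0.973/√30.01) / (0.973/√30.01 + 4.21/√48.00) = 0.1776/(0.1776 + 0.6077) = 0.226.

0.226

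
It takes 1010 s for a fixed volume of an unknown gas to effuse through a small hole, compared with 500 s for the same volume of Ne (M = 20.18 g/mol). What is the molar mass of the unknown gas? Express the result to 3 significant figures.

From Graham's law, t_X/t_Ne = √(M_X/M_Ne).
1010/500 = 2.020 = √(M_X/20.18)
M_X = 20.18 × 2.020² = 20.18 × 4.080 = 82.3 g/mol

82.3 g/mol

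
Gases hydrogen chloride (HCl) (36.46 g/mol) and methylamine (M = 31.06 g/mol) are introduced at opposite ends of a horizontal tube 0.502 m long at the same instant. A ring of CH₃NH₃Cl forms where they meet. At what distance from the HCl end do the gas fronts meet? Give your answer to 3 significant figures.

0.241 m

Graham's law gives d_HCl/d_CH₃NH₂ = rate_HCl/rate_CH₃NH₂ = √(M_CH₃NH₂/M_HCl) = √(31.06/36.46) = 0.9230.
With d_HCl + d_CH₃NH₂ = 0.502 m, d_CH₃NH₂ = 0.502/(1 + 0.9230) = 0.2611 m.
d_HCl = 0.502 − 0.2611 = 0.241 m.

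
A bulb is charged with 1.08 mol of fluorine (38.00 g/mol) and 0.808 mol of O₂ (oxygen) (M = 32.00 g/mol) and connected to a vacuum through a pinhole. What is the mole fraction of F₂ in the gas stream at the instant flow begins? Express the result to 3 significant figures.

0.551

Rate_i ∝ x_i/√M_i (Graham's law weighted by mole fraction), so the effusate composition follows n_i/√M_i.
Mole fraction of F₂ in the effusate = (n_F₂/√M_F₂) / (n_F₂/√M_F₂ + n_O₂/√M_O₂)
= (1.08/√38.00) / (1.08/√38.00 + 0.808/√32.00) = 0.1752/(0.1752 + 0.1428) = 0.551.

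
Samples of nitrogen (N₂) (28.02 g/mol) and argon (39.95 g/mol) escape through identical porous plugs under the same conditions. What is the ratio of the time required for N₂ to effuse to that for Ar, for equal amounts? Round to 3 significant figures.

By Graham's law, t_N₂/t_Ar = √(M_N₂/M_Ar) = √(28.02/39.95) = √0.7014 = 0.837.

0.837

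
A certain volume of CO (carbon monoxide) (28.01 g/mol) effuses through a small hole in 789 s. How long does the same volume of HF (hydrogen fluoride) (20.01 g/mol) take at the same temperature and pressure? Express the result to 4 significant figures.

666.9 s

From Graham's law, t_HF/t_CO = √(M_HF/M_CO) = √(20.01/28.01) = √0.7144 = 0.8452.
So the time for HF is 789 × 0.8452 = 666.9 s.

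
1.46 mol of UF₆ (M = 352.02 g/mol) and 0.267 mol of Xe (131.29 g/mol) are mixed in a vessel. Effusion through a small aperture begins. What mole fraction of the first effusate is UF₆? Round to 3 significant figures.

Effusion rate of each component ∝ n_i/√M_i (partial pressure × 1/√M).
x_UF₆(eff) = (n_UF₆/√M_UF₆) / (n_UF₆/√M_UF₆ + n_Xe/√M_Xe)
= (1.46/√352.02) / (1.46/√352.02 + 0.267/√131.29) = 0.07782/(0.07782 + 0.02330) = 0.770.

0.770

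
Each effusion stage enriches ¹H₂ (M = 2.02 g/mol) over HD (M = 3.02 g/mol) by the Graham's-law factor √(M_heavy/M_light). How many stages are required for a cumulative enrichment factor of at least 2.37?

5

With α = √(3.02/2.02) per stage, ln α = ½ ln(1.49505) = 0.2011.
Need α^N ≥ 2.37 ⇒ N ≥ ln(2.37) / ln α = 0.8629 / 0.2011 = 4.29.
So at least 5 stages are needed.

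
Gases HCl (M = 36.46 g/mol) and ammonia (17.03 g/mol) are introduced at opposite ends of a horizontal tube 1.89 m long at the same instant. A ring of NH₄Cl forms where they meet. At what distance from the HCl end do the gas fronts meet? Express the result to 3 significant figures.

The fronts meet when d_HCl + d_NH₃ = L with d_HCl/d_NH₃ = √(M_NH₃/M_HCl) (Graham's law). Here √(M_NH₃/M_HCl) = √(17.03/36.46) = 0.6834.
With d_HCl + d_NH₃ = 1.89 m, d_NH₃ = 1.89/(1 + 0.6834) = 1.123 m.
d_HCl = 1.89 − 1.123 = 0.767 m.

0.767 m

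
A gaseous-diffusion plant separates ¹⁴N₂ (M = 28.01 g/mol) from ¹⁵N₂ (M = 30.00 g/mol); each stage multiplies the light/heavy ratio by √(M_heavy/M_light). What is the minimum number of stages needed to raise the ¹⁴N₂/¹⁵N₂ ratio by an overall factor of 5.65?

Single-stage factor α = √(30.00/28.01), so ln α = ½ ln(1.07105) = 0.03432.
Need α^N ≥ 5.65 ⇒ N ≥ ln(5.65) / ln α = 1.732 / 0.03432 = 50.46.
So at least 51 stages are needed.

51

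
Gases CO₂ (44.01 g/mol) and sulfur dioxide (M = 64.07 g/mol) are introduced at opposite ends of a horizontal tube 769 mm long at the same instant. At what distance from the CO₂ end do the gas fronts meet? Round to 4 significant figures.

420.5 mm

Distances travelled in equal time are proportional to diffusion rates, so d_CO₂/d_SO₂ = √(M_SO₂/M_CO₂) = √(64.07/44.01) = 1.207.
With d_CO₂ + d_SO₂ = 769 mm, d_SO₂ = 769/(1 + 1.207) = 348.5 mm.
d_CO₂ = 769 − 348.5 = 420.5 mm.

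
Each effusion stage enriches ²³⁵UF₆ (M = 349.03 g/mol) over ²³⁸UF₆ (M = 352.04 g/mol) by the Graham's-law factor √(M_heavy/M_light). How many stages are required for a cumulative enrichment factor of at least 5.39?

393

With α = √(352.04/349.03) per stage, ln α = ½ ln(1.00862) = 0.004293.
Need α^N ≥ 5.39 ⇒ N ≥ ln(5.39) / ln α = 1.685 / 0.004293 = 392.35.
Minimum whole number of stages: N = 393.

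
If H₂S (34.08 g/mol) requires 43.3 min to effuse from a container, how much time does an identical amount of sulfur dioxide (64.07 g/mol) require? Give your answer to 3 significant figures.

59.4 min

Since effusion rate ∝ 1/√M, t_SO₂/t_H₂S = √(M_SO₂/M_H₂S) = √(64.07/34.08) = √1.880 = 1.371.
So the time for SO₂ is 43.3 × 1.371 = 59.4 min.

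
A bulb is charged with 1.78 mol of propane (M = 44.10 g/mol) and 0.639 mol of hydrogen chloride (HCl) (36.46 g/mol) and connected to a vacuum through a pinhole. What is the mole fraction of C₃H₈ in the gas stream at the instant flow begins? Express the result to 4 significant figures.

0.7169

Each component's effusion rate ∝ (its partial pressure)·(1/√M) ∝ n_i/√M_i.
Mole fraction of C₃H₈ in the effusate = (n_C₃H₈/√M_C₃H₈) / (n_C₃H₈/√M_C₃H₈ + n_HCl/√M_HCl)
= (1.78/√44.10) / (1.78/√44.10 + 0.639/√36.46) = 0.2680/(0.2680 + 0.1058) = 0.7169.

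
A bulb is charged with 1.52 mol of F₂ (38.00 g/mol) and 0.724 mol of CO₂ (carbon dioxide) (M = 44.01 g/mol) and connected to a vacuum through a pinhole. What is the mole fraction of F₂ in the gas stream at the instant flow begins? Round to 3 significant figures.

Rate_i ∝ x_i/√M_i (Graham's law weighted by mole fraction), so the effusate composition follows n_i/√M_i.
x_F₂(eff) = (n_F₂/√M_F₂) / (n_F₂/√M_F₂ + n_CO₂/√M_CO₂)
= (1.52/√38.00) / (1.52/√38.00 + 0.724/√44.01) = 0.2466/(0.2466 + 0.1091) = 0.693.

0.693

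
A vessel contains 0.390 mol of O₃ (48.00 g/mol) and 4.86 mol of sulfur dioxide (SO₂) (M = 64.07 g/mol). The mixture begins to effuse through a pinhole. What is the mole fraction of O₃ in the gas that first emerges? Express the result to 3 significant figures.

0.0848

The effusion rate of species i is ∝ p_i/√M_i ∝ n_i/√M_i.
So x_O₃ in the escaping gas = (n_O₃/√M_O₃) / Σ(n_i/√M_i)
= (0.390/√48.00) / (0.390/√48.00 + 4.86/√64.07) = 0.05629/(0.05629 + 0.6072) = 0.0848.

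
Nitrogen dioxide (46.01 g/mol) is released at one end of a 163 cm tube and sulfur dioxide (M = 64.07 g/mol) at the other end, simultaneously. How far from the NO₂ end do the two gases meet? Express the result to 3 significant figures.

88.2 cm

The fronts meet when d_NO₂ + d_SO₂ = L with d_NO₂/d_SO₂ = √(M_SO₂/M_NO₂) (Graham's law). Here √(M_SO₂/M_NO₂) = √(64.07/46.01) = 1.180.
With d_NO₂ + d_SO₂ = 163 cm, d_SO₂ = 163/(1 + 1.180) = 74.77 cm.
d_NO₂ = 163 − 74.77 = 88.2 cm.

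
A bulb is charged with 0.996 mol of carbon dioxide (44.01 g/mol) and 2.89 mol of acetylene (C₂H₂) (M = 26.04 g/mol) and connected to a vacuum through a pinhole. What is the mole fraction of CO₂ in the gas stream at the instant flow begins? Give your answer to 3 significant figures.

Effusion rate of each component ∝ n_i/√M_i (partial pressure × 1/√M).
So x_CO₂ in the escaping gas = (n_CO₂/√M_CO₂) / Σ(n_i/√M_i)
= (0.996/√44.01) / (0.996/√44.01 + 2.89/√26.04) = 0.1501/(0.1501 + 0.5663) = 0.210.

0.210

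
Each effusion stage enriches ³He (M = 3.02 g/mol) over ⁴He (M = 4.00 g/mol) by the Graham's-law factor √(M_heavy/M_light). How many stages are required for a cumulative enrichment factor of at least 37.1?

26

Single-stage factor α = √(4.00/3.02), so ln α = ½ ln(1.32450) = 0.1405.
Need α^N ≥ 37.1 ⇒ N ≥ ln(37.1) / ln α = 3.614 / 0.1405 = 25.72.
Minimum whole number of stages: N = 26.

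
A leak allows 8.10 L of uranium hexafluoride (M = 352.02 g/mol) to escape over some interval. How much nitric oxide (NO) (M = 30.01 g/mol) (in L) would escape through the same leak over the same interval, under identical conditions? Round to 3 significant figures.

Since effusion rate ∝ 1/√M, rate_NO/rate_UF₆ = √(M_UF₆/M_NO) = √(352.02/30.01) = √11.73 = 3.425.
So the volume for NO is 8.10 × 3.425 = 27.7 L.

27.7 L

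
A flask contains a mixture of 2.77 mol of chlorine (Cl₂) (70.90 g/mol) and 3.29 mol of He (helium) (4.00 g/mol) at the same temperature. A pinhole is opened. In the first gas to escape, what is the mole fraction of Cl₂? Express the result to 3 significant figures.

Rate_i ∝ x_i/√M_i (Graham's law weighted by mole fraction), so the effusate composition follows n_i/√M_i.
So x_Cl₂ in the escaping gas = (n_Cl₂/√M_Cl₂) / Σ(n_i/√M_i)
= (2.77/√70.90) / (2.77/√70.90 + 3.29/√4.00) = 0.3290/(0.3290 + 1.645) = 0.167.

0.167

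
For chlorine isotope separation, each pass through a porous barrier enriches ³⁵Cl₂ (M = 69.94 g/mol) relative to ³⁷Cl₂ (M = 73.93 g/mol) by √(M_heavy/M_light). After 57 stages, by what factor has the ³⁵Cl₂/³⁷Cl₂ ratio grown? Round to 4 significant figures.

Overall factor = α^57 with α = √(73.93/69.94), i.e. (73.93/69.94)^(57/2).
= 1.05705^(57/2) = 4.861.

4.861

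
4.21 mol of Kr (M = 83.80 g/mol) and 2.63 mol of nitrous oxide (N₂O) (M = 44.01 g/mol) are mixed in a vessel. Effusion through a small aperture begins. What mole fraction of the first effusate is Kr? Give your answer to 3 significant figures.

The effusion rate of species i is ∝ p_i/√M_i ∝ n_i/√M_i.
So x_Kr in the escaping gas = (n_Kr/√M_Kr) / Σ(n_i/√M_i)
= (4.21/√83.80) / (4.21/√83.80 + 2.63/√44.01) = 0.4599/(0.4599 + 0.3964) = 0.537.

0.537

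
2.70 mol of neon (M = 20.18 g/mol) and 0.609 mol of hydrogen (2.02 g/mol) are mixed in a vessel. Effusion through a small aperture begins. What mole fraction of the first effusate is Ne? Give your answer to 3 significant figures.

0.584

Rate_i ∝ x_i/√M_i (Graham's law weighted by mole fraction), so the effusate composition follows n_i/√M_i.
So x_Ne in the escaping gas = (n_Ne/√M_Ne) / Σ(n_i/√M_i)
= (2.70/√20.18) / (2.70/√20.18 + 0.609/√2.02) = 0.6010/(0.6010 + 0.4285) = 0.584.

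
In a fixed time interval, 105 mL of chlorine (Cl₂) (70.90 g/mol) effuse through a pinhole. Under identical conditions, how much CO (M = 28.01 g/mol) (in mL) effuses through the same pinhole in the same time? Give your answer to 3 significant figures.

167 mL

Using Graham's law: rate_CO/rate_Cl₂ = √(M_Cl₂/M_CO) = √(70.90/28.01) = √2.531 = 1.591.
So the volume for CO is 105 × 1.591 = 167 mL.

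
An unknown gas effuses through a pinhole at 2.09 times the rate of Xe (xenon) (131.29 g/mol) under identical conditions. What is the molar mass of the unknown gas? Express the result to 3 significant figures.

30.1 g/mol

From Graham's law, rate_X/rate_Xe = √(M_Xe/M_X).
2.09 = √(131.29/M_X)
M_X = 131.29 / 2.09² = 131.29 / 4.368 = 30.1 g/mol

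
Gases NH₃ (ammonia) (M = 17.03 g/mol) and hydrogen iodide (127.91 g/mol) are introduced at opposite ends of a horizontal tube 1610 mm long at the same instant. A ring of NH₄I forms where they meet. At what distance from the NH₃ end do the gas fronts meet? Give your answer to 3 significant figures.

1180 mm

In equal time, each gas travels a distance ∝ its rate ∝ 1/√M, so d_NH₃/d_HI = √(M_HI/M_NH₃) = √(127.91/17.03) = 2.741.
With d_NH₃ + d_HI = 1610 mm, d_HI = 1610/(1 + 2.741) = 430.4 mm.
d_NH₃ = 1610 − 430.4 = 1180 mm.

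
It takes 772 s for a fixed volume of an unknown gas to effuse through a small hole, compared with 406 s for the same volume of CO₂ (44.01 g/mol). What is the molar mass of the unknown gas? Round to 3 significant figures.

159 g/mol

Using Graham's law: t_X/t_CO₂ = √(M_X/M_CO₂).
772/406 = 1.901 = √(M_X/44.01)
M_X = 44.01 × 1.901² = 44.01 × 3.616 = 159 g/mol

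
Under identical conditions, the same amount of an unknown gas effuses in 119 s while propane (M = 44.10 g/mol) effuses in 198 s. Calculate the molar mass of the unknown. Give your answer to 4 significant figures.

15.93 g/mol

Graham's law gives t_X/t_C₃H₈ = √(M_X/M_C₃H₈).
119/198 = 0.6010 = √(M_X/44.10)
M_X = 44.10 × 0.6010² = 44.10 × 0.3612 = 15.93 g/mol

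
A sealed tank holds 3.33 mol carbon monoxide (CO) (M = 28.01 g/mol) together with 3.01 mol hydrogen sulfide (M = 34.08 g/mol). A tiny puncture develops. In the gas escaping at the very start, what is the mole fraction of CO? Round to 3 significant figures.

Each component's effusion rate ∝ (its partial pressure)·(1/√M) ∝ n_i/√M_i.
Mole fraction of CO in the effusate = (n_CO/√M_CO) / (n_CO/√M_CO + n_H₂S/√M_H₂S)
= (3.33/√28.01) / (3.33/√28.01 + 3.01/√34.08) = 0.6292/(0.6292 + 0.5156) = 0.550.

0.550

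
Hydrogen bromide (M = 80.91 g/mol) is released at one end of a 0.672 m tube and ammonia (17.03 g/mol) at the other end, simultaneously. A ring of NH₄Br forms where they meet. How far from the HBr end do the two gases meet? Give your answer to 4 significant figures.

In equal time, each gas travels a distance ∝ its rate ∝ 1/√M, so d_HBr/d_NH₃ = √(M_NH₃/M_HBr) = √(17.03/80.91) = 0.4588.
With d_HBr + d_NH₃ = 0.672 m, d_NH₃ = 0.672/(1 + 0.4588) = 0.4607 m.
d_HBr = 0.672 − 0.4607 = 0.2113 m.

0.2113 m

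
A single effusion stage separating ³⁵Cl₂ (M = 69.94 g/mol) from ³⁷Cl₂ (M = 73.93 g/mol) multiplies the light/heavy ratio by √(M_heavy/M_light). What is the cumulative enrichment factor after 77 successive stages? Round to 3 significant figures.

The single-stage factor is √(M_heavy/M_light), so 77 stages give [√(73.93/69.94)]^77 = (73.93/69.94)^(77/2).
= 1.05705^(77/2) = 8.47.

8.47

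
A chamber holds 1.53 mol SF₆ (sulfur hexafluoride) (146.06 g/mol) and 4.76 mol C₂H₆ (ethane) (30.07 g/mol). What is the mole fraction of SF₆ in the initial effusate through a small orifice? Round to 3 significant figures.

0.127

The effusion rate of species i is ∝ p_i/√M_i ∝ n_i/√M_i.
So x_SF₆ in the escaping gas = (n_SF₆/√M_SF₆) / Σ(n_i/√M_i)
= (1.53/√146.06) / (1.53/√146.06 + 4.76/√30.07) = 0.1266/(0.1266 + 0.8680) = 0.127.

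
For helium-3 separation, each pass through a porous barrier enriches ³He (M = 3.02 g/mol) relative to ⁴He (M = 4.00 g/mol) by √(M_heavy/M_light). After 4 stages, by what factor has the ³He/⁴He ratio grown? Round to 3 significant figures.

1.75

Each stage multiplies the ratio by α = √(4.00/3.02), so after 4 stages the overall factor is α^4 = (4.00/3.02)^(4/2).
= 1.32450^2 = 1.75.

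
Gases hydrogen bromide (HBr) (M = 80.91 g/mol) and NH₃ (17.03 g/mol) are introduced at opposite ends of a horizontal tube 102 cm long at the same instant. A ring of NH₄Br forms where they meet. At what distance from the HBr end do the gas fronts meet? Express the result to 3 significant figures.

The fronts meet when d_HBr + d_NH₃ = L with d_HBr/d_NH₃ = √(M_NH₃/M_HBr) (Graham's law). Here √(M_NH₃/M_HBr) = √(17.03/80.91) = 0.4588.
With d_HBr + d_NH₃ = 102 cm, d_NH₃ = 102/(1 + 0.4588) = 69.92 cm.
d_HBr = 102 − 69.92 = 32.1 cm.

32.1 cm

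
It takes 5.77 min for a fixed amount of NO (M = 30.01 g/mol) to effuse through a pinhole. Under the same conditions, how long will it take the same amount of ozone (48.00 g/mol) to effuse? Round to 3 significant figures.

7.30 min

Graham's law gives t_O₃/t_NO = √(M_O₃/M_NO) = √(48.00/30.01) = √1.599 = 1.265.
So the time for O₃ is 5.77 × 1.265 = 7.30 min.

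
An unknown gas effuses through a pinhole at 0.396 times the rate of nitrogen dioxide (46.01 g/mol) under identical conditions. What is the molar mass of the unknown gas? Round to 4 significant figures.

293.4 g/mol

Graham's law gives rate_X/rate_NO₂ = √(M_NO₂/M_X).
0.396 = √(46.01/M_X)
M_X = 46.01 / 0.396² = 46.01 / 0.1568 = 293.4 g/mol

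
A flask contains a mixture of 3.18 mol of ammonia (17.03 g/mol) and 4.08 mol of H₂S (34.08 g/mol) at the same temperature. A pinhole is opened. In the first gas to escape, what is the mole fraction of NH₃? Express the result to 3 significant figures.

The effusion rate of species i is ∝ p_i/√M_i ∝ n_i/√M_i.
So x_NH₃ in the escaping gas = (n_NH₃/√M_NH₃) / Σ(n_i/√M_i)
= (3.18/√17.03) / (3.18/√17.03 + 4.08/√34.08) = 0.7706/(0.7706 + 0.6989) = 0.524.

0.524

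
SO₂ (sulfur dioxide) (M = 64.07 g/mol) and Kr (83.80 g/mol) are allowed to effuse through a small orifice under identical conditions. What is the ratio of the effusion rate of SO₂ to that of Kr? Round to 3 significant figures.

Using Graham's law: rate_SO₂/rate_Kr = √(M_Kr/M_SO₂) = √(83.80/64.07) = √1.308 = 1.14.

1.14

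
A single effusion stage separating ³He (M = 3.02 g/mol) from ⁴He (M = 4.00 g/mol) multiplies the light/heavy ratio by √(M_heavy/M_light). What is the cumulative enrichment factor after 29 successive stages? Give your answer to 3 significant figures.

58.9

Overall factor = α^29 with α = √(4.00/3.02), i.e. (4.00/3.02)^(29/2).
= 1.32450^(29/2) = 58.9.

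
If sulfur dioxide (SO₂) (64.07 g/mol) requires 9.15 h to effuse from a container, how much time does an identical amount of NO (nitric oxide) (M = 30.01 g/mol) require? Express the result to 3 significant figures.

6.26 h

Using Graham's law: t_NO/t_SO₂ = √(M_NO/M_SO₂) = √(30.01/64.07) = √0.4684 = 0.6844.
So the time for NO is 9.15 × 0.6844 = 6.26 h.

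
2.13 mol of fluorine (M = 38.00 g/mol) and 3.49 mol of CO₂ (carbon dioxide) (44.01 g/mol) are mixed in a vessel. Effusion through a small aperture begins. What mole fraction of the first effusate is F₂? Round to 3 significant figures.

0.396

The effusion rate of species i is ∝ p_i/√M_i ∝ n_i/√M_i.
x_F₂(eff) = (n_F₂/√M_F₂) / (n_F₂/√M_F₂ + n_CO₂/√M_CO₂)
= (2.13/√38.00) / (2.13/√38.00 + 3.49/√44.01) = 0.3455/(0.3455 + 0.5261) = 0.396.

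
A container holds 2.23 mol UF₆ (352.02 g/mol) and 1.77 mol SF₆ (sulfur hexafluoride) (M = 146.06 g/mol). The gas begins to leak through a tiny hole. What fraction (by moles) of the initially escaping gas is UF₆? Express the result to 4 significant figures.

0.4480

Effusion rate of each component ∝ n_i/√M_i (partial pressure × 1/√M).
So x_UF₆ in the escaping gas = (n_UF₆/√M_UF₆) / Σ(n_i/√M_i)
= (2.23/√352.02) / (2.23/√352.02 + 1.77/√146.06) = 0.1189/(0.1189 + 0.1465) = 0.4480.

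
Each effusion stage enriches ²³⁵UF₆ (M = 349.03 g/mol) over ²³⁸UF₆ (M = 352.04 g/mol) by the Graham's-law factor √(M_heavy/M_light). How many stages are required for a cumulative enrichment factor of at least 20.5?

With α = √(352.04/349.03) per stage, ln α = ½ ln(1.00862) = 0.004293.
Need α^N ≥ 20.5 ⇒ N ≥ ln(20.5) / ln α = 3.020 / 0.004293 = 703.49.
Rounding up, N = 704 stages.

704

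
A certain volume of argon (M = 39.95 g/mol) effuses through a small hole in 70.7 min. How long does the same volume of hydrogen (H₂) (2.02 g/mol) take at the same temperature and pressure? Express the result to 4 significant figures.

15.90 min

Since effusion rate ∝ 1/√M, t_H₂/t_Ar = √(M_H₂/M_Ar) = √(2.02/39.95) = √0.05056 = 0.2249.
So the time for H₂ is 70.7 × 0.2249 = 15.90 min.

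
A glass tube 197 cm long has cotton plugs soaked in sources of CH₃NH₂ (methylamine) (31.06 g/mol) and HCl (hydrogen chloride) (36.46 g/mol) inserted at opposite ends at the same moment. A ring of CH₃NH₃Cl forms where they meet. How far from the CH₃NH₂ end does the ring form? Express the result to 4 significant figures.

In equal time, each gas travels a distance ∝ its rate ∝ 1/√M, so d_CH₃NH₂/d_HCl = √(M_HCl/M_CH₃NH₂) = √(36.46/31.06) = 1.083.
With d_CH₃NH₂ + d_HCl = 197 cm, d_HCl = 197/(1 + 1.083) = 94.55 cm.
d_CH₃NH₂ = 197 − 94.55 = 102.4 cm.

102.4 cm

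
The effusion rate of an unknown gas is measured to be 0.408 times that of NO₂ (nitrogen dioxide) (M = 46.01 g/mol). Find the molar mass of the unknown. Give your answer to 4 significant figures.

276.4 g/mol

Since effusion rate ∝ 1/√M, rate_X/rate_NO₂ = √(M_NO₂/M_X).
0.408 = √(46.01/M_X)
M_X = 46.01 / 0.408² = 46.01 / 0.1665 = 276.4 g/mol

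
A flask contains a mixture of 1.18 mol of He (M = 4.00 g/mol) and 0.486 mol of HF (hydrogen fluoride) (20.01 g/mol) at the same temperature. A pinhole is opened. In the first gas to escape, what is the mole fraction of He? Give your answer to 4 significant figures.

Each component's effusion rate ∝ (its partial pressure)·(1/√M) ∝ n_i/√M_i.
Mole fraction of He in the effusate = (n_He/√M_He) / (n_He/√M_He + n_HF/√M_HF)
= (1.18/√4.00) / (1.18/√4.00 + 0.486/√20.01) = 0.5900/(0.5900 + 0.1086) = 0.8445.

0.8445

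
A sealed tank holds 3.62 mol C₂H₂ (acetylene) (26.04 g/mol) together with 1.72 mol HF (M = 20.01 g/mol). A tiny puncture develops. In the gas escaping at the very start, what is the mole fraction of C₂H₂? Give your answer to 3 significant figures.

0.648

Effusion rate of each component ∝ n_i/√M_i (partial pressure × 1/√M).
Mole fraction of C₂H₂ in the effusate = (n_C₂H₂/√M_C₂H₂) / (n_C₂H₂/√M_C₂H₂ + n_HF/√M_HF)
= (3.62/√26.04) / (3.62/√26.04 + 1.72/√20.01) = 0.7094/(0.7094 + 0.3845) = 0.648.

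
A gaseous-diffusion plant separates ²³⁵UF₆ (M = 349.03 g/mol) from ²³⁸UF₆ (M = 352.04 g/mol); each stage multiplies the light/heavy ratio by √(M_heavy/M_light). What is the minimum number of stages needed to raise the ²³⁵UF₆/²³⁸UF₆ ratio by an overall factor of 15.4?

637

Single-stage factor α = √(352.04/349.03), so ln α = ½ ln(1.00862) = 0.004293.
Need α^N ≥ 15.4 ⇒ N ≥ ln(15.4) / ln α = 2.734 / 0.004293 = 636.87.
So at least 637 stages are needed.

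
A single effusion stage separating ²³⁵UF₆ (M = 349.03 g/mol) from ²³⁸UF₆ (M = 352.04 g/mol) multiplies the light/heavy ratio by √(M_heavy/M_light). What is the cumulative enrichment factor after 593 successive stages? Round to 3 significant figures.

The single-stage factor is √(M_heavy/M_light), so 593 stages give [√(352.04/349.03)]^593 = (352.04/349.03)^(593/2).
= 1.00862^(593/2) = 12.8.

12.8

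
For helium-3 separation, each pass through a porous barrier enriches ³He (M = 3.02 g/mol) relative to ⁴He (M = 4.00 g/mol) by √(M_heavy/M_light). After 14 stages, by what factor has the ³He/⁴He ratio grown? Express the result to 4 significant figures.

7.151

Overall factor = α^14 with α = √(4.00/3.02), i.e. (4.00/3.02)^(14/2).
= 1.32450^7 = 7.151.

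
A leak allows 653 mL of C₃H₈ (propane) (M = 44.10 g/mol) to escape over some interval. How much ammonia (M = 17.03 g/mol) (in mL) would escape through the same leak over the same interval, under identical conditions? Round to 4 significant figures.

By Graham's law, rate_NH₃/rate_C₃H₈ = √(M_C₃H₈/M_NH₃) = √(44.10/17.03) = √2.590 = 1.609.
So the volume for NH₃ is 653 × 1.609 = 1051 mL.

1051 mL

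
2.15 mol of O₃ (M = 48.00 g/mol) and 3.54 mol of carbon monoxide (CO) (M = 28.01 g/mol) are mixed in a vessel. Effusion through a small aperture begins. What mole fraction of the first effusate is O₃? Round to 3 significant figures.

0.317

The effusion rate of species i is ∝ p_i/√M_i ∝ n_i/√M_i.
x_O₃(eff) = (n_O₃/√M_O₃) / (n_O₃/√M_O₃ + n_CO/√M_CO)
= (2.15/√48.00) / (2.15/√48.00 + 3.54/√28.01) = 0.3103/(0.3103 + 0.6689) = 0.317.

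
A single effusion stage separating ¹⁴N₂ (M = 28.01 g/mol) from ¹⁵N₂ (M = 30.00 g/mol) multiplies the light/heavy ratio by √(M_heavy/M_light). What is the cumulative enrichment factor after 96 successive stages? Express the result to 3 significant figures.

Each stage multiplies the ratio by α = √(30.00/28.01), so after 96 stages the overall factor is α^96 = (30.00/28.01)^(96/2).
= 1.07105^48 = 27.0.

27.0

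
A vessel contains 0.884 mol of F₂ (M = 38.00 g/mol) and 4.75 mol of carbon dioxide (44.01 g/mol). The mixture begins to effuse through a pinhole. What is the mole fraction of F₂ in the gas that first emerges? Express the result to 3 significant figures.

0.167

Effusion rate of each component ∝ n_i/√M_i (partial pressure × 1/√M).
x_F₂(eff) = (n_F₂/√M_F₂) / (n_F₂/√M_F₂ + n_CO₂/√M_CO₂)
= (0.884/√38.00) / (0.884/√38.00 + 4.75/√44.01) = 0.1434/(0.1434 + 0.7160) = 0.167.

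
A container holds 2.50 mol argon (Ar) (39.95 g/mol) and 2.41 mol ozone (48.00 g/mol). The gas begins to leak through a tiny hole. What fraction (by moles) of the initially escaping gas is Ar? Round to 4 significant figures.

Effusion rate of each component ∝ n_i/√M_i (partial pressure × 1/√M).
Mole fraction of Ar in the effusate = (n_Ar/√M_Ar) / (n_Ar/√M_Ar + n_O₃/√M_O₃)
= (2.50/√39.95) / (2.50/√39.95 + 2.41/√48.00) = 0.3955/(0.3955 + 0.3479) = 0.5321.

0.5321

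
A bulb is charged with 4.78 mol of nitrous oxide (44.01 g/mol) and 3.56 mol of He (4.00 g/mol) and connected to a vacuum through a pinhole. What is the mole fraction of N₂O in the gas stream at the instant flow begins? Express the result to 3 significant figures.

0.288

The effusion rate of species i is ∝ p_i/√M_i ∝ n_i/√M_i.
So x_N₂O in the escaping gas = (n_N₂O/√M_N₂O) / Σ(n_i/√M_i)
= (4.78/√44.01) / (4.78/√44.01 + 3.56/√4.00) = 0.7205/(0.7205 + 1.780) = 0.288.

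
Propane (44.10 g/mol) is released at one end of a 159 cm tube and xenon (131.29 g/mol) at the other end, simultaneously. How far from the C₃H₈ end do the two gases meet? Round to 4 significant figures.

Graham's law gives d_C₃H₈/d_Xe = rate_C₃H₈/rate_Xe = √(M_Xe/M_C₃H₈) = √(131.29/44.10) = 1.725.
With d_C₃H₈ + d_Xe = 159 cm, d_Xe = 159/(1 + 1.725) = 58.34 cm.
d_C₃H₈ = 159 − 58.34 = 100.7 cm.

100.7 cm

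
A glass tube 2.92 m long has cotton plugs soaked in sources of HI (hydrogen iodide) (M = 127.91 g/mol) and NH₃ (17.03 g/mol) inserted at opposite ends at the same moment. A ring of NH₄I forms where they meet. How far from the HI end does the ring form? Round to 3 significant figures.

In equal time, each gas travels a distance ∝ its rate ∝ 1/√M, so d_HI/d_NH₃ = √(M_NH₃/M_HI) = √(17.03/127.91) = 0.3649.
With d_HI + d_NH₃ = 2.92 m, d_NH₃ = 2.92/(1 + 0.3649) = 2.139 m.
d_HI = 2.92 − 2.139 = 0.781 m.

0.781 m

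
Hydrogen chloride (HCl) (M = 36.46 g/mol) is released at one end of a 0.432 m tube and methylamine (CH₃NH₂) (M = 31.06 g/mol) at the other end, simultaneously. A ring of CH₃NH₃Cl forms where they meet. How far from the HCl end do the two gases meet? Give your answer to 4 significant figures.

0.2073 m

Distances travelled in equal time are proportional to diffusion rates, so d_HCl/d_CH₃NH₂ = √(M_CH₃NH₂/M_HCl) = √(31.06/36.46) = 0.9230.
With d_HCl + d_CH₃NH₂ = 0.432 m, d_CH₃NH₂ = 0.432/(1 + 0.9230) = 0.2247 m.
d_HCl = 0.432 − 0.2247 = 0.2073 m.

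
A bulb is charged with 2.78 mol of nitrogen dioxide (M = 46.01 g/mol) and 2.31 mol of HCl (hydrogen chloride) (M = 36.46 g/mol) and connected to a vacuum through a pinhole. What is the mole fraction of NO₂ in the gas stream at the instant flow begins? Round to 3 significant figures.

0.517

Rate_i ∝ x_i/√M_i (Graham's law weighted by mole fraction), so the effusate composition follows n_i/√M_i.
x_NO₂(eff) = (n_NO₂/√M_NO₂) / (n_NO₂/√M_NO₂ + n_HCl/√M_HCl)
= (2.78/√46.01) / (2.78/√46.01 + 2.31/√36.46) = 0.4098/(0.4098 + 0.3826) = 0.517.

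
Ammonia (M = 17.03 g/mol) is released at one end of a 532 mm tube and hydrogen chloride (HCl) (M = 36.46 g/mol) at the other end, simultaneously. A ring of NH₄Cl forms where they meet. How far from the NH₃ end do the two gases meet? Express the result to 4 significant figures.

316.0 mm

The fronts meet when d_NH₃ + d_HCl = L with d_NH₃/d_HCl = √(M_HCl/M_NH₃) (Graham's law). Here √(M_HCl/M_NH₃) = √(36.46/17.03) = 1.463.
With d_NH₃ + d_HCl = 532 mm, d_HCl = 532/(1 + 1.463) = 216.0 mm.
d_NH₃ = 532 − 216.0 = 316.0 mm.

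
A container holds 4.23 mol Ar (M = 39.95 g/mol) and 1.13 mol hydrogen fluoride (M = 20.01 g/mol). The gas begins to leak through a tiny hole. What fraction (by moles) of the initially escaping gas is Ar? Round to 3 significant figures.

Each component's effusion rate ∝ (its partial pressure)·(1/√M) ∝ n_i/√M_i.
So x_Ar in the escaping gas = (n_Ar/√M_Ar) / Σ(n_i/√M_i)
= (4.23/√39.95) / (4.23/√39.95 + 1.13/√20.01) = 0.6692/(0.6692 + 0.2526) = 0.726.

0.726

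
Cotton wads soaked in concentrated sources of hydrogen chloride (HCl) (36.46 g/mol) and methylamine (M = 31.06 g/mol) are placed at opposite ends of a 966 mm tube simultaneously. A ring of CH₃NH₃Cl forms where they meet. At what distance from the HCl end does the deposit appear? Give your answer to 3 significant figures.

464 mm

Graham's law gives d_HCl/d_CH₃NH₂ = rate_HCl/rate_CH₃NH₂ = √(M_CH₃NH₂/M_HCl) = √(31.06/36.46) = 0.9230.
With d_HCl + d_CH₃NH₂ = 966 mm, d_CH₃NH₂ = 966/(1 + 0.9230) = 502.3 mm.
d_HCl = 966 − 502.3 = 464 mm.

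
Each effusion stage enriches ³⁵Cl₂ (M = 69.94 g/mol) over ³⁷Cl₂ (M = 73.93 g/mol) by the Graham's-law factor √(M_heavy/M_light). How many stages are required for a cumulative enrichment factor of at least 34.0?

With α = √(73.93/69.94) per stage, ln α = ½ ln(1.05705) = 0.02774.
Need α^N ≥ 34.0 ⇒ N ≥ ln(34.0) / ln α = 3.526 / 0.02774 = 127.12.
Rounding up, N = 128 stages.

128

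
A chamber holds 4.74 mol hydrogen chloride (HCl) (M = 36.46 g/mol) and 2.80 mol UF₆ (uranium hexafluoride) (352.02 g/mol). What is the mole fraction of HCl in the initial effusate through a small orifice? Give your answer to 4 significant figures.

0.8403

The effusion rate of species i is ∝ p_i/√M_i ∝ n_i/√M_i.
So x_HCl in the escaping gas = (n_HCl/√M_HCl) / Σ(n_i/√M_i)
= (4.74/√36.46) / (4.74/√36.46 + 2.80/√352.02) = 0.7850/(0.7850 + 0.1492) = 0.8403.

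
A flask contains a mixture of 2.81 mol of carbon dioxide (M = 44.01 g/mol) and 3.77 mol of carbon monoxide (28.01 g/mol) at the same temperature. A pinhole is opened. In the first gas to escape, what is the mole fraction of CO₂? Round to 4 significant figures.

0.3729

Each component's effusion rate ∝ (its partial pressure)·(1/√M) ∝ n_i/√M_i.
x_CO₂(eff) = (n_CO₂/√M_CO₂) / (n_CO₂/√M_CO₂ + n_CO/√M_CO)
= (2.81/√44.01) / (2.81/√44.01 + 3.77/√28.01) = 0.4236/(0.4236 + 0.7123) = 0.3729.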